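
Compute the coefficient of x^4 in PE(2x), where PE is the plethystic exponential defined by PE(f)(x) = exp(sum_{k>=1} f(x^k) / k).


With f(x) = 2x, the exponent is sum_{k>=1} 2 x^k / k = 2 * (-ln(1 - x)). Exponentiating:
PE(2x) = exp(-2 ln(1 - x)) = 1/(1 - x)^2.
By the negative binomial expansion, [x^n] 1/(1 - x)^2 = C(n + 1, 1).
For n = 4: C(5, 1) = 5.

5


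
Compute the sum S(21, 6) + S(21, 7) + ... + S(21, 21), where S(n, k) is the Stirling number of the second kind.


By definition, S(n, k) counts partitions of an n-set into exactly k nonempty blocks.
Computing row n = 21 for k = 6..21:
S(21, k): 26585679462804, 82310957214948, 132511015347084, 123272476465204, 71187132291275, 26826851689001, 6833042030178, 1204909218331, 149304004500, 13087462580, 809944464, 34952799, 1023435, 19285, 210, 1
Sum = 470895301126099.

470895301126099


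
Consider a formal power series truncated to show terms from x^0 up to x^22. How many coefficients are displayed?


From x^0 to x^22 inclusive, the count is 22 - 0 + 1 = 23.

23


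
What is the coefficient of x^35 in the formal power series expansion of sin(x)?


The Maclaurin series is sin(t) = sum_{k>=0} (-1)^k t^(2k+1) / (2k+1)!, so substituting t = x, only odd powers of x are nonzero, with coefficient of x^(2k+1) equal to (-1)^k / (2k+1)!.
Write 35 = 2*17 + 1, giving the coefficient (-1)^17 / 35! = -1/10333147966386144929666651337523200000000 = -1/10333147966386144929666651337523200000000.

-1/10333147966386144929666651337523200000000


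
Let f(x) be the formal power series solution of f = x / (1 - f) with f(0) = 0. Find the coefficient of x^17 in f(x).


Apply Lagrange inversion: f = x * phi(f) with phi(t) = 1/(1 - t), so
[x^n] f = (1/n) [t^(n-1)] phi(t)^n = (1/n) [t^(n-1)] (1 - t)^(-n) = (1/n) C(2n - 2, n - 1) = C_{n-1}.
For n = 17: C_16 = C(32, 16) / 17 = 601080390/17 = 35357670 = 35357670.

35357670


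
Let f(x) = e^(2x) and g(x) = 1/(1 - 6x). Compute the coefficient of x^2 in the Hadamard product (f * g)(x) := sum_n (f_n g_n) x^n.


Expanding: f_k = 2^k/k! (from e^(2x)) and g_k = 6^k (from 1/(1 - 6x)). So the Hadamard coefficient (f * g)_k = 2^k 6^k / k! = (12)^k / k!.
For k = 2: 12^2/2! = 144/2 = 72.

72


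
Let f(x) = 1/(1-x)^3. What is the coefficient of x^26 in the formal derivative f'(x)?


Differentiate: d/dx [ 1/(1-x)^r ] = r / (1-x)^(r+1).
Here r = 3, so f'(x) = 3 / (1-x)^4.
The expansion of 1/(1-x)^(r+1) has coefficient of x^n equal to C(n+r, r).
So the coefficient of x^26 in f'(x) is
3 * C(29, 3) = 3 * 3654 = 10962

10962


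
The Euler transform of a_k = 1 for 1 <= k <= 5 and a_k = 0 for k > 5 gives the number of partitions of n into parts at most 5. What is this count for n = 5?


Partitions of 5 into parts at most 5:
Using generating function (1-x)^(-1)(1-x^2)^(-1)...(1-x^5)^(-1),
the coefficient of x^5 = 7

7


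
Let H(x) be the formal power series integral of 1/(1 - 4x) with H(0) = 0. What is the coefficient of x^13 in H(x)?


1/(1 - 4x) = sum_{k>=0} 4^k x^k. Integrating termwise with H(0) = 0:
H(x) = sum_{k>=0} 4^k x^(k+1) / (k+1) = sum_{m>=1} 4^(m-1) x^m / m.
For m = 13: 4^12/13 = 16777216/13 = 16777216/13.

16777216/13


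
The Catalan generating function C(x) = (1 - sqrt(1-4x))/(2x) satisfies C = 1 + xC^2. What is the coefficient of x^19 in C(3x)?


Substituting x -> 3x scales the n-th coefficient by 3^n, so [x^19] C(3x) = 3^19 * C_19.
C_19 = C(2*19, 19)/(20) = 35345263800/20 = 1767263190.
So 3^19 * 1767263190 = 1162261467 * 1767263190 = 2054021907784499730.

2054021907784499730


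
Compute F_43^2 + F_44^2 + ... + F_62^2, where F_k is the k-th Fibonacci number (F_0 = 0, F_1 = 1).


There is a standard identity sum_{k=0}^{N} F_k^2 = F_N * F_{N+1} (proved inductively from the telescoping relation F_k^2 = F_k F_{k+1} - F_{k-1} F_k). Then
sum_{k=43}^{62} F_k^2 = F_62 F_63 - F_42 F_43.
Computing: F_62 = 4052739537881, F_63 = 6557470319842, F_42 = 267914296, F_43 = 433494437.
Sum = 4052739537881 * 6557470319842 - 267914296 * 433494437 = 26575719117565483436163450.

26575719117565483436163450


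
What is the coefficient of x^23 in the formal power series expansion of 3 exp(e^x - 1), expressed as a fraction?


exp(e^x - 1) is the exponential generating function for the Bell numbers Bell_k: exp(e^x - 1) = sum_{k>=0} Bell_k x^k / k!.
So the coefficient of x^23 in 3 exp(e^x - 1) is 3 Bell_23 / 23!.
Computing: Bell_23 = 44152005855084346 and 23! = 25852016738884976640000, giving
3 * 44152005855084346/25852016738884976640000 = 22076002927542173/4308669456480829440000.

22076002927542173/4308669456480829440000


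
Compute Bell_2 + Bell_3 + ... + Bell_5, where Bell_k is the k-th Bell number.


Recall Bell_k counts set partitions of a k-set (with Bell_0 = 1 by convention).
Bell_2 through Bell_5: 2, 5, 15, 52
Sum = 2 + 5 + 15 + 52 = 74.

74


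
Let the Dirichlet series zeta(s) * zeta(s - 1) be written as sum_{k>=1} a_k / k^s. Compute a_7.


Convolution gives a_k = sum_{d | k} d * 1 = sum_{d | k} d = sigma(k), the sum of positive divisors of k.
For k = 7, the divisors are 1, 7, so
sigma(7) = 1 + 7 = 8.

8


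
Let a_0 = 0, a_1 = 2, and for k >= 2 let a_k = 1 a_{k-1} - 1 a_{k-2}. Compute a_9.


Iterating the recurrence forward:
a_0 = 0
a_1 = 2
a_2 = 1*2 - 1*0 = 2
a_3 = 1*2 - 1*2 = 0
a_4 = 1*0 - 1*2 = -2
a_5 = 1*-2 - 1*0 = -2
a_6 = 1*-2 - 1*-2 = 0
a_7 = 1*0 - 1*-2 = 2
a_8 = 1*2 - 1*0 = 2
a_9 = 1*2 - 1*2 = 0
So a_9 = 0.

0


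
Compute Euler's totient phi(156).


phi(n) counts integers in [1, n] coprime to n. Using the multiplicative formula phi(n) = n * prod_{p | n} (1 - 1/p):
156 = 2^2 * 3 * 13, so
phi(156) = 156 * (1 - 1/2) * (1 - 1/3) * (1 - 1/13) = 48.

48


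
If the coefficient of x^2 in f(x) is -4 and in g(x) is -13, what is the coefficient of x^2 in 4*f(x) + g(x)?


Scalar multiplication scales coefficients: 4 * -4 = -16.
Then add the g coefficient: -16 + -13
= -29

-29


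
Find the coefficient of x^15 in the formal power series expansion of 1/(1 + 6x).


Write 1/(1 + c x) = 1/(1 - (-c) x) and apply the geometric-series identity
1/(1 - y) = sum_{k>=0} y^k to get 1/(1 + c x) = sum_{k>=0} (-c)^k x^k.
So the coefficient of x^k is (-c)^k = (-1)^k * c^k.
Here c = 6 and k = 15:
(-6)^15 = -1 * 470184984576 = -470184984576

-470184984576


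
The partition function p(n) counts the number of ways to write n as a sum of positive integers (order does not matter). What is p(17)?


Using the generating function prod_{k>=1} 1/(1-x^k), we compute p(17).
By dynamic programming over parts 1 through 17:
p(17) = 297

297


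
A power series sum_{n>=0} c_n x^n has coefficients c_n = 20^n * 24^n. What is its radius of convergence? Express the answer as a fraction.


By the root test (Cauchy-Hadamard), the radius is R = 1 / limsup_n |c_n|^(1/n).
Here |c_n|^(1/n) = (20^n * 24^n)^(1/n) = 20 * 24 = 480 for all n.
So R = 1/480 = 1/480.

1/480


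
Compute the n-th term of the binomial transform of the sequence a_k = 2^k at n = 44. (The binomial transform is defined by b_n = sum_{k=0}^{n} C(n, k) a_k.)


With a_k = 2^k, b_n = sum_{k=0}^{n} C(n, k) 2^k = (1 + 2)^n by the binomial theorem.
For n = 44: (1 + 2)^44 = 3^44 = 984770902183611232881.

984770902183611232881


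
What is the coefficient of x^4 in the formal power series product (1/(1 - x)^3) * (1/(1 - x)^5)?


Combine the factors: (1/(1 - x)^3) * (1/(1 - x)^5) = 1/(1 - x)^8.
Then use 1/(1 - x)^r = sum_{k>=0} C(k + r - 1, r - 1) x^k with r = 8 and k = 4:
C(11, 7) = 330.

330


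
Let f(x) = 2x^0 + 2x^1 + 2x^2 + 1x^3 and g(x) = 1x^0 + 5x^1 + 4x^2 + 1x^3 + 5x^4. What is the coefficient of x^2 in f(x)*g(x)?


Cauchy product at x^2:
2*4 + 2*5 + 2*1
= 20

20


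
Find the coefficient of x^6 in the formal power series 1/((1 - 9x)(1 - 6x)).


By partial fractions or Cauchy convolution:
The coefficient equals sum_{k=0}^{6} 9^k * 6^(6-k).
= 1501011

1501011


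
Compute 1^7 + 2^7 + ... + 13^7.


This power sum has a closed form given by Faulhaber's formula
sum_{k=1}^{m} k^p = (1 / (p + 1)) * sum_{j=0}^{p} C(p + 1, j) B_j m^(p + 1 - j),
but for small m direct computation is fastest:
1 + 128 + 2187 + 16384 + 78125 + 279936 + 823543 + 2097152 + 4782969 + 10000000 + 19487171 + 35831808 + 62748517 = 136147921.

136147921


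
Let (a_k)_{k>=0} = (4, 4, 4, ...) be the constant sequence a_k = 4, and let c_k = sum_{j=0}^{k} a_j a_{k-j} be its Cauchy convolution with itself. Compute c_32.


Since a_j = 4 for all j >= 0, the convolution sum becomes
c_k = sum_{j=0}^{k} 4 * 4 = 16 * (k + 1).
Equivalently, the generating function of (a_k) is 4/(1 - x) and its square is 16/(1 - x)^2 = sum_{k>=0} 16(k + 1) x^k.
For k = 32: 16 * 33 = 528.

528


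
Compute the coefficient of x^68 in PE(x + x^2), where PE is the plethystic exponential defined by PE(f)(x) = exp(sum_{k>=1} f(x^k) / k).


With f(x) = x + x^2, the exponent is sum_{k>=1} (x^k + x^(2k)) / k = -ln(1 - x) - ln(1 - x^2). Exponentiating:
PE(x + x^2) = 1 / ((1 - x)(1 - x^2)).
This is the generating function for partitions of n into parts of size 1 or 2. The number of 2's can be any j in 0..34, and the rest are 1's, so
[x^68] = floor(68/2) + 1 = 35.

35


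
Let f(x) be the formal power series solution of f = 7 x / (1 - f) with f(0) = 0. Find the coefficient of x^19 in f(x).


Apply Lagrange inversion: f = 7 x * phi(f) with phi(t) = 1/(1 - t), so
[x^n] f = 7^n * (1/n) [t^(n-1)] phi(t)^n = 7^n * (1/n) [t^(n-1)] (1 - t)^(-n) = 7^n * (1/n) C(2n - 2, n - 1) = 7^n * C_{n-1}.
For n = 19: C_18 = C(36, 18) / 19 = 9075135300/19 = 477638700.
With the 7^19 = 11398895185373143 factor, the coefficient is 11398895185373143 * 477638700 = 5444553477777887037434100.

5444553477777887037434100


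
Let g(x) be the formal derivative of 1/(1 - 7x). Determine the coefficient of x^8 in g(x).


Differentiate termwise: d/dx sum_{k>=0} 7^k x^k = sum_{k>=1} k 7^k x^(k-1) = sum_{j>=0} (j+1) 7^(j+1) x^j.
Equivalently, d/dx [1/(1 - 7x)] = 7/(1 - 7x)^2.
For j = 8: 9 * 7^9 = 9 * 40353607 = 363182463.

363182463


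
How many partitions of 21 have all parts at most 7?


Using the generating function (1-x)^(-1)(1-x^2)^(-1)...(1-x^7)^(-1),
the coefficient of x^21 counts these restricted partitions.
Result = 436

436


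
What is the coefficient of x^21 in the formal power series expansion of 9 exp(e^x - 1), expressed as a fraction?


exp(e^x - 1) is the exponential generating function for the Bell numbers Bell_k: exp(e^x - 1) = sum_{k>=0} Bell_k x^k / k!.
So the coefficient of x^21 in 9 exp(e^x - 1) is 9 Bell_21 / 21!.
Computing: Bell_21 = 474869816156751 and 21! = 51090942171709440000, giving
9 * 474869816156751/51090942171709440000 = 158289938718917/1892257117470720000.

158289938718917/1892257117470720000


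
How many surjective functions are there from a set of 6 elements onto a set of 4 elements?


By inclusion-exclusion on which target elements are missed, the number of surjections from an n-set onto a k-set is
surj(n, k) = sum_{j=0}^{k} (-1)^j C(k, j) (k - j)^n.
Equivalently surj(n, k) = k! * S(n, k), where S(n, k) is the Stirling number of the second kind.
For n = 6, k = 4:
S(6, 4) = 65, so
surj = 4! * 65 = 24 * 65 = 1560.

1560


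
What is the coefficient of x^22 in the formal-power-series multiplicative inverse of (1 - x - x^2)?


Let the inverse be f(x) = sum_{k>=0} a_k x^k. From f(x) * (1 - x - x^2) = 1 and matching coefficients:
 x^0: a_0 = 1.
 x^1: a_1 - a_0 = 0, so a_1 = 1.
 x^k (k >= 2): a_k - a_{k-1} - a_{k-2} = 0, i.e. a_k = a_{k-1} + a_{k-2}.
This is the Fibonacci-type recurrence shifted so that a_0 = a_1 = 1.
Iterating: a_0=1, a_1=1, a_2=2, a_3=3, a_4=5, a_5=8, a_6=13, a_7=21, a_8=34, a_9=55, ...
a_22 = 28657.

28657


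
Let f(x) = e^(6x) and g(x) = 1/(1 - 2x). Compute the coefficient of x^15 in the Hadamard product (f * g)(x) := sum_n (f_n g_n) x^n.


Expanding: f_k = 6^k/k! (from e^(6x)) and g_k = 2^k (from 1/(1 - 2x)). So the Hadamard coefficient (f * g)_k = 6^k 2^k / k! = (12)^k / k!.
For k = 15: 12^15/15! = 15407021574586368/1307674368000 = 10319560704/875875.

10319560704/875875


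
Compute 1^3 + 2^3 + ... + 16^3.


This power sum has a closed form given by Faulhaber's formula
sum_{k=1}^{m} k^p = (1 / (p + 1)) * sum_{j=0}^{p} C(p + 1, j) B_j m^(p + 1 - j),
but for small m direct computation is fastest:
1 + 8 + 27 + 64 + 125 + 216 + 343 + 512 + 729 + 1000 + 1331 + 1728 + 2197 + 2744 + 3375 + 4096 = 18496.

18496


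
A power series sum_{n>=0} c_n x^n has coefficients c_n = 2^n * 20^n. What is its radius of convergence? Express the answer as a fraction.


By the root test (Cauchy-Hadamard), the radius is R = 1 / limsup_n |c_n|^(1/n).
Here |c_n|^(1/n) = (2^n * 20^n)^(1/n) = 2 * 20 = 40 for all n.
So R = 1/40 = 1/40.

1/40


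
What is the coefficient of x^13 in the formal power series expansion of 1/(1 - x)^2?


The expansion 1/(1 - x)^r = sum_{k>=0} C(k + r - 1, r - 1) x^k follows from the multiset / negative-binomial theorem (or from repeated differentiation of the geometric series).
For r = 2 and k = 13:
C(14, 1) = 87178291200 / (1 * 6227020800) = 14.

14


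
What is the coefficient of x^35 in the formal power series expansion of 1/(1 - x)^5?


The negative binomial / multiset identity is
1/(1 - x)^r = sum_{k>=0} C(k + r - 1, r - 1) x^k.
Here r = 5 and k = 35, so the coefficient is
C(35 + 4, 4) = C(39, 4)
= 82251

82251


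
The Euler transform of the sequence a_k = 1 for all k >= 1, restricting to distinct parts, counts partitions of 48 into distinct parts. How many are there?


Partitions of 48 into distinct parts can be computed via generating function.
Product (1+x)(1+x^2)(1+x^3)...
The coefficient of x^48 = 2910

2910


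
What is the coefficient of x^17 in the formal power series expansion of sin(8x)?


The Maclaurin series is sin(t) = sum_{k>=0} (-1)^k t^(2k+1) / (2k+1)!, so substituting t = 8x, only odd powers of x are nonzero, with coefficient of x^(2k+1) equal to (-1)^k 8^(2k+1) / (2k+1)!.
Write 17 = 2*8 + 1, giving the coefficient (-1)^8 * 8^17 / 17! = 2251799813685248/355687428096000 = 68719476736/10854718875.

68719476736/10854718875


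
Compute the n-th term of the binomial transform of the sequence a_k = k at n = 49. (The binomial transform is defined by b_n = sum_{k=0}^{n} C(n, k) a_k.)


With a_k = k, b_n = sum_{k=0}^{n} C(n, k) k. Using k * C(n, k) = n * C(n-1, k-1) gives b_n = n * sum_{k>=1} C(n-1, k-1) = n * 2^(n-1).
For n = 49: 49 * 2^48 = 49 * 281474976710656 = 13792273858822144.

13792273858822144


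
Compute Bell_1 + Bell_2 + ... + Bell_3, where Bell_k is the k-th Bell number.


Recall Bell_k counts set partitions of a k-set (with Bell_0 = 1 by convention).
Bell_1 through Bell_3: 1, 2, 5
Sum = 1 + 2 + 5 = 8.

8


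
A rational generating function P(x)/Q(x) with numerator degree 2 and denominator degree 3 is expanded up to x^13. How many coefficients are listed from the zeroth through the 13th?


Expanding up to x^13 gives the coefficients for x^0, x^1, ..., x^13.
That is 13 + 1 = 14 coefficients in total.

14


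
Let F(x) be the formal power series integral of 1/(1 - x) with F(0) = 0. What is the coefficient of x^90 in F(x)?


1/(1 - x) = sum_{k>=0} x^k. Integrating termwise and using F(0) = 0 gives
F(x) = sum_{k>=0} x^(k+1) / (k+1) = sum_{m>=1} x^m / m = -ln(1 - x).
So the coefficient of x^90 is 1/90 = 1/90.

1/90


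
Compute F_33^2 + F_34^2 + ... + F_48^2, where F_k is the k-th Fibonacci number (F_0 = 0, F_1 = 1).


There is a standard identity sum_{k=0}^{N} F_k^2 = F_N * F_{N+1} (proved inductively from the telescoping relation F_k^2 = F_k F_{k+1} - F_{k-1} F_k). Then
sum_{k=33}^{48} F_k^2 = F_48 F_49 - F_32 F_33.
Computing: F_48 = 4807526976, F_49 = 7778742049, F_32 = 2178309, F_33 = 3524578.
Sum = 4807526976 * 7778742049 - 2178309 * 3524578 = 37396504562293035222.

37396504562293035222


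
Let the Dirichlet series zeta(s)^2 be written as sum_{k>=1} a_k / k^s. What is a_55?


The Dirichlet convolution of the constant function 1 with itself gives (1 * 1)(k) = sum_{d | k} 1 = d(k), the number of positive divisors of k.
Since zeta(s) = sum_{k>=1} 1/k^s, we have zeta(s)^2 = sum_{k>=1} d(k)/k^s, so a_k = d(k).
For k = 55: the divisors are 1, 5, 11, 55.
Count = 4.

4


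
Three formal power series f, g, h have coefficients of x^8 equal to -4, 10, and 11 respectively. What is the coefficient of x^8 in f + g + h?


Series addition is componentwise:
-4 + 10 + 11
= 17

17


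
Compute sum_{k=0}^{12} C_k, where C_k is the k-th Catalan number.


C_0 through C_12: 1, 1, 2, 5, 14, 42, 132, 429, 1430, 4862, 16796, 58786, 208012
Sum = 1 + 1 + 2 + 5 + 14 + 42 + 132 + 429 + 1430 + 4862 + 16796 + 58786 + 208012
= 290512

290512


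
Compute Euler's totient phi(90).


phi(n) counts integers in [1, n] coprime to n. Using the multiplicative formula phi(n) = n * prod_{p | n} (1 - 1/p):
90 = 2 * 3^2 * 5, so
phi(90) = 90 * (1 - 1/2) * (1 - 1/3) * (1 - 1/5) = 24.

24


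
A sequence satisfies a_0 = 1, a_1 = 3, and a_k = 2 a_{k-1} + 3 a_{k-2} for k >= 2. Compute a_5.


The characteristic equation is t^2 - 2 t - 3 = 0, with roots r_1 = 3 and r_2 = -1 (so c_1 = r_1 + r_2, c_2 = -r_1 r_2 as required).
One can use the closed form a_n = A r_1^n + B r_2^n, but direct iteration is more reliable:
a_0 = 1, a_1 = 3, a_2 = 9, a_3 = 27, a_4 = 81, a_5 = 243.
So a_5 = 243.

243


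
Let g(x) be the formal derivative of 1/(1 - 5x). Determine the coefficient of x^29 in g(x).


Differentiate termwise: d/dx sum_{k>=0} 5^k x^k = sum_{k>=1} k 5^k x^(k-1) = sum_{j>=0} (j+1) 5^(j+1) x^j.
Equivalently, d/dx [1/(1 - 5x)] = 5/(1 - 5x)^2.
For j = 29: 30 * 5^30 = 30 * 931322574615478515625 = 27939677238464355468750.

27939677238464355468750


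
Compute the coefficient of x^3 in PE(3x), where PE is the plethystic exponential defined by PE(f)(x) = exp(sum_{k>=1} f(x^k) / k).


With f(x) = 3x, the exponent is sum_{k>=1} 3 x^k / k = 3 * (-ln(1 - x)). Exponentiating:
PE(3x) = exp(-3 ln(1 - x)) = 1/(1 - x)^3.
By the negative binomial expansion, [x^n] 1/(1 - x)^3 = C(n + 2, 2).
For n = 3: C(5, 2) = 10.

10


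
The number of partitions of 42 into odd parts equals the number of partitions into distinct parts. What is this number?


Computing partitions of 42 into odd parts (1, 3, 5, ...):
Using the generating function prod_{k>=0} 1/(1-x^(2k+1)),
the count is 1426

1426


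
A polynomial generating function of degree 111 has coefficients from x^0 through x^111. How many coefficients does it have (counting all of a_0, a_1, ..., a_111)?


A polynomial of degree 111 takes the form a_0 + a_1 x + ... + a_111 x^111.
The number of coefficients is 111 + 1 = 112.

112


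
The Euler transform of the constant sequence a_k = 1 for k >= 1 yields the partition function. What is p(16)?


The Euler transform converts the sequence a_k = 1 into the number of integer partitions.
Using the recurrence or dynamic programming:
p(16) = 231

231


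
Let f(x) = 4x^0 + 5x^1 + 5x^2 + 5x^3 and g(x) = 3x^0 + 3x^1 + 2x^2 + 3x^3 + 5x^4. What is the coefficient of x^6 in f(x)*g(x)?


Cauchy product at x^6:
5*5 + 5*3
= 40

40


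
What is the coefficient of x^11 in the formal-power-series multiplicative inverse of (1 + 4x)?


The inverse is 1/(1 + 4x). Apply the geometric identity 1/(1 - y) = sum_{k>=0} y^k with y = -4x:
1/(1 + 4x) = sum_{k>=0} (-4)^k x^k.
So the coefficient of x^11 is (-4)^11 = -4194304.

-4194304


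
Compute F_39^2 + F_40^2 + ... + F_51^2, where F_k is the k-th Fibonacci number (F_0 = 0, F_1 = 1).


There is a standard identity sum_{k=0}^{N} F_k^2 = F_N * F_{N+1} (proved inductively from the telescoping relation F_k^2 = F_k F_{k+1} - F_{k-1} F_k). Then
sum_{k=39}^{51} F_k^2 = F_51 F_52 - F_38 F_39.
Computing: F_51 = 20365011074, F_52 = 32951280099, F_38 = 39088169, F_39 = 63245986.
Sum = 20365011074 * 32951280099 - 39088169 * 63245986 = 671050711948821476692.

671050711948821476692


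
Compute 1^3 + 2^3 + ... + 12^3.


This power sum has a closed form given by Faulhaber's formula
sum_{k=1}^{m} k^p = (1 / (p + 1)) * sum_{j=0}^{p} C(p + 1, j) B_j m^(p + 1 - j),
but for small m direct computation is fastest:
1 + 8 + 27 + 64 + 125 + 216 + 343 + 512 + 729 + 1000 + 1331 + 1728 = 6084.

6084


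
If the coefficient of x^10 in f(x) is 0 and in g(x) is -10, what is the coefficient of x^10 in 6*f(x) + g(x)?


Scalar multiplication scales coefficients: 6 * 0 = 0.
Then add the g coefficient: 0 + -10
= -10

-10


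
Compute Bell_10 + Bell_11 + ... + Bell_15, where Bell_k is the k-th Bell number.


Recall Bell_k counts set partitions of a k-set (with Bell_0 = 1 by convention).
Bell_10 through Bell_15: 115975, 678570, 4213597, 27644437, 190899322, 1382958545
Sum = 115975 + 678570 + 4213597 + 27644437 + 190899322 + 1382958545 = 1606510446.

1606510446


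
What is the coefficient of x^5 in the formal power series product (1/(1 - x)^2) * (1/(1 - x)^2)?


Combine the factors: (1/(1 - x)^2) * (1/(1 - x)^2) = 1/(1 - x)^4.
Then use 1/(1 - x)^r = sum_{k>=0} C(k + r - 1, r - 1) x^k with r = 4 and k = 5:
C(8, 3) = 56.

56


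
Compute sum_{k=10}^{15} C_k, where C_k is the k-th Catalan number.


C_10 through C_15: 16796, 58786, 208012, 742900, 2674440, 9694845
Sum = 16796 + 58786 + 208012 + 742900 + 2674440 + 9694845
= 13395779

13395779


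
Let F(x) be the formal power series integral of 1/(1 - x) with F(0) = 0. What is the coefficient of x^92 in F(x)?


1/(1 - x) = sum_{k>=0} x^k. Integrating termwise and using F(0) = 0 gives
F(x) = sum_{k>=0} x^(k+1) / (k+1) = sum_{m>=1} x^m / m = -ln(1 - x).
So the coefficient of x^92 is 1/92 = 1/92.

1/92


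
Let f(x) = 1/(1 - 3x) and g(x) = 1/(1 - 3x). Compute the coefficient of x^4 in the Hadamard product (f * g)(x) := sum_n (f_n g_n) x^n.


f has coefficients f_k = 3^k and g has coefficients g_k = 3^k, so the Hadamard product has coefficient (f*g)_k = 3^k * 3^k = 9^k.
For k = 4: 9^4 = 6561.

6561


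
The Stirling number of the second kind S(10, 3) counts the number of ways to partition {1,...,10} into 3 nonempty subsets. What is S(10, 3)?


Using the explicit formula S(n,k) = (1/k!) sum_{j=0}^{k} (-1)^(k-j) C(k,j) j^n:
S(10, 3) = 9330
Equivalently, S(n,k) is n! times the coefficient of x^n in the EGF (e^x - 1)^k / k!.

9330


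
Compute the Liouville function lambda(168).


The Liouville function is lambda(k) = (-1)^Omega(k), where Omega(k) counts the prime factors of k with multiplicity.
Factoring: 168 = 2 * 2 * 2 * 3 * 7, so Omega(168) = 5.
lambda(168) = (-1)^5 = -1.

-1


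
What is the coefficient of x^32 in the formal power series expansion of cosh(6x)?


The Maclaurin series is cosh(t) = sum_{m>=0} t^(2m) / (2m)!, so substituting t = 6x, only even powers of x are nonzero, with coefficient of x^(2m) equal to 6^(2m) / (2m)!.
For x^32 the coefficient is 6^32/32! = 7958661109946400884391936/263130836933693530167218012160000000 = 774840978/25617946563506171875.

774840978/25617946563506171875


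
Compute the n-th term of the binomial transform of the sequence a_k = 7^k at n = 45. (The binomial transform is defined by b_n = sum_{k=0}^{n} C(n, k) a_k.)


With a_k = 7^k, b_n = sum_{k=0}^{n} C(n, k) 7^k = (1 + 7)^n by the binomial theorem.
For n = 45: (1 + 7)^45 = 8^45 = 43556142965880123323311949751266331066368.

43556142965880123323311949751266331066368


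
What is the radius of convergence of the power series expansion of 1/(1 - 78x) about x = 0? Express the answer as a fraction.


Expanding 1/(1 - 78x) = sum_{k>=0} 78^k x^k, the series converges when |78x| < 1, i.e., |x| < 1/78.
So the radius of convergence is 1/78 = 1/78.

1/78


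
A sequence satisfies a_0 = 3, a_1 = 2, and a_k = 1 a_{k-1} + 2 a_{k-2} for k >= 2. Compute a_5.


The characteristic equation is t^2 - 1 t - 2 = 0, with roots r_1 = 2 and r_2 = -1 (so c_1 = r_1 + r_2, c_2 = -r_1 r_2 as required).
One can use the closed form a_n = A r_1^n + B r_2^n, but direct iteration is more reliable:
a_0 = 3, a_1 = 2, a_2 = 8, a_3 = 12, a_4 = 28, a_5 = 52.
So a_5 = 52.

52


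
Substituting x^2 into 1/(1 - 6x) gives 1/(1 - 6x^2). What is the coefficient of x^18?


The coefficient of x^(2m) in 1/(1 - 6x^2) is 6^m.
With n = 18 = 2*9, the coefficient is 6^9 = 10077696.

10077696


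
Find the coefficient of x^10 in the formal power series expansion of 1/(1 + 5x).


Write 1/(1 + c x) = 1/(1 - (-c) x) and apply the geometric-series identity
1/(1 - y) = sum_{k>=0} y^k to get 1/(1 + c x) = sum_{k>=0} (-c)^k x^k.
So the coefficient of x^k is (-c)^k = (-1)^k * c^k.
Here c = 5 and k = 10:
(-5)^10 = 1 * 9765625 = 9765625

9765625


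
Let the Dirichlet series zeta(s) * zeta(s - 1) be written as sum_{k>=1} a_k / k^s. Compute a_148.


Convolution gives a_k = sum_{d | k} d * 1 = sum_{d | k} d = sigma(k), the sum of positive divisors of k.
For k = 148, the divisors are 1, 2, 4, 37, 74, 148, so
sigma(148) = 1 + 2 + 4 + 37 + 74 + 148 = 266.

266


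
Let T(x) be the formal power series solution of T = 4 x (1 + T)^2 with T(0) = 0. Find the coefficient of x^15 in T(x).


Apply the Lagrange inversion formula: if T = 4 x * phi(T) with phi(t) = (1 + t)^2, then [x^n] T = 4^n * (1/n) [t^(n-1)] phi(t)^n = 4^n * (1/n) [t^(n-1)] (1 + t)^(2n) = 4^n * (1/n) C(2n, n-1).
Using the identity C(2n, n-1) = C(2n, n) * n / (n+1), the unscaled factor equals C(2n, n) / (n+1) = C_n, the n-th Catalan number.
For n = 15: C_15 = C(30, 15) / 16 = 155117520/16 = 9694845.
With the 4^15 = 1073741824 factor, the coefficient is 1073741824 * 9694845 = 10409760553697280.

10409760553697280


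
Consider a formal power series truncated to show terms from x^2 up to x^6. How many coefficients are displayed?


From x^2 to x^6 inclusive, the count is 6 - 2 + 1 = 5.

5


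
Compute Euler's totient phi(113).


phi(n) counts integers in [1, n] coprime to n. Using the multiplicative formula phi(n) = n * prod_{p | n} (1 - 1/p):
113 = 113, so
phi(113) = 113 * (1 - 1/113) = 112.

112


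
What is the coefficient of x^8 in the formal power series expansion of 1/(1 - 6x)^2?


The general identity 1/(1 - c x)^r = sum_{k>=0} c^k C(k + r - 1, r - 1) x^k follows by substituting y = c x into 1/(1 - y)^r = sum_{k>=0} C(k + r - 1, r - 1) y^k.
For c = 6, r = 2, k = 8:
6^8 * C(9, 1) = 1679616 * 9 = 15116544.

15116544


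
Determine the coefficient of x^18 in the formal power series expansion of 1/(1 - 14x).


The geometric series identity gives 1/(1 - c x) = sum_{k>=0} c^k x^k, so the coefficient of x^k is c^k.
Here c = 14 and k = 18.
Computing: 14^18 = 426878854210636742656

426878854210636742656


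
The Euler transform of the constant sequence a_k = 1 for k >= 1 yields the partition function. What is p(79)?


The Euler transform converts the sequence a_k = 1 into the number of integer partitions.
Using the recurrence or dynamic programming:
p(79) = 13848650

13848650


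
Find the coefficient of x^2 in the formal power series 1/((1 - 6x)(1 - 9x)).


By partial fractions or Cauchy convolution:
The coefficient equals sum_{k=0}^{2} 6^k * 9^(2-k).
= 171

171


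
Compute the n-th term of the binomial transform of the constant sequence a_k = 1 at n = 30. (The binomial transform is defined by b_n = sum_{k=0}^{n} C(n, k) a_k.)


With a_k = 1 for all k, b_n = sum_{k=0}^{n} C(n, k) = 2^n by the binomial theorem.
For n = 30: 2^30 = 1073741824.

1073741824


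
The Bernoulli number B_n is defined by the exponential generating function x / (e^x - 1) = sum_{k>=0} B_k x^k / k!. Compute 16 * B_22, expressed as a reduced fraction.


Bernoulli numbers can also be computed recursively via B_0 = 1 and sum_{j=0}^{m} C(m+1, j) B_j = 0 for m >= 1. Odd-index Bernoulli numbers vanish for k >= 3.
Computing B_22 = 854513/138, so 16 * B_22 = 16 * 854513/138 = 6836104/69.

6836104/69


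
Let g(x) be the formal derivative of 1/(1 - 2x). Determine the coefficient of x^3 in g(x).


Differentiate termwise: d/dx sum_{k>=0} 2^k x^k = sum_{k>=1} k 2^k x^(k-1) = sum_{j>=0} (j+1) 2^(j+1) x^j.
Equivalently, d/dx [1/(1 - 2x)] = 2/(1 - 2x)^2.
For j = 3: 4 * 2^4 = 4 * 16 = 64.

64


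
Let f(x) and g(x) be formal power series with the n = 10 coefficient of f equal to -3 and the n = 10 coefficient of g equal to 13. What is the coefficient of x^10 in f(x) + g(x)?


Addition of formal power series is termwise.
The coefficient of x^10 in f + g = -3 + 13
= 10

10


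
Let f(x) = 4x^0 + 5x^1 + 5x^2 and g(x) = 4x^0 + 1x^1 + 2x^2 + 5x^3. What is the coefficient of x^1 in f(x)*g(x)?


Cauchy product at x^1:
4*1 + 5*4
= 24

24


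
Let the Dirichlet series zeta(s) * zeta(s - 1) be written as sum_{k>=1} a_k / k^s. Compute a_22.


Convolution gives a_k = sum_{d | k} d * 1 = sum_{d | k} d = sigma(k), the sum of positive divisors of k.
For k = 22, the divisors are 1, 2, 11, 22, so
sigma(22) = 1 + 2 + 11 + 22 = 36.

36


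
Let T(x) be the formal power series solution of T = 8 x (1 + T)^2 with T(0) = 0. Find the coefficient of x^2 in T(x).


Apply the Lagrange inversion formula: if T = 8 x * phi(T) with phi(t) = (1 + t)^2, then [x^n] T = 8^n * (1/n) [t^(n-1)] phi(t)^n = 8^n * (1/n) [t^(n-1)] (1 + t)^(2n) = 8^n * (1/n) C(2n, n-1).
Using the identity C(2n, n-1) = C(2n, n) * n / (n+1), the unscaled factor equals C(2n, n) / (n+1) = C_n, the n-th Catalan number.
For n = 2: C_2 = C(4, 2) / 3 = 6/3 = 2.
With the 8^2 = 64 factor, the coefficient is 64 * 2 = 128.

128


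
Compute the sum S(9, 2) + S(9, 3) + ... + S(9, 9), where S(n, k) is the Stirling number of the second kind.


By definition, S(n, k) counts partitions of an n-set into exactly k nonempty blocks.
Computing row n = 9 for k = 2..9:
S(9, k): 255, 3025, 7770, 6951, 2646, 462, 36, 1
Sum = 21146.

21146


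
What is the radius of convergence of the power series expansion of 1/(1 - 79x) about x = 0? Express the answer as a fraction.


Expanding 1/(1 - 79x) = sum_{k>=0} 79^k x^k, the series converges when |79x| < 1, i.e., |x| < 1/79.
So the radius of convergence is 1/79 = 1/79.

1/79


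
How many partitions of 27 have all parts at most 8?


Using the generating function (1-x)^(-1)(1-x^2)^(-1)...(1-x^8)^(-1),
the coefficient of x^27 counts these restricted partitions.
Result = 1527

1527


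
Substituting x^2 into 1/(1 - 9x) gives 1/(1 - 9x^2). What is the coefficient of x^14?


The coefficient of x^(2m) in 1/(1 - 9x^2) is 9^m.
With n = 14 = 2*7, the coefficient is 9^7 = 4782969.

4782969


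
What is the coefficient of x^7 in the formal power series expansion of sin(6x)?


The Maclaurin series is sin(t) = sum_{k>=0} (-1)^k t^(2k+1) / (2k+1)!, so substituting t = 6x, only odd powers of x are nonzero, with coefficient of x^(2k+1) equal to (-1)^k 6^(2k+1) / (2k+1)!.
Write 7 = 2*3 + 1, giving the coefficient (-1)^3 * 6^7 / 7! = -279936/5040 = -1944/35.

-1944/35


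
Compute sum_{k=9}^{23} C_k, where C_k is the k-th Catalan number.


C_9 through C_23: 4862, 16796, 58786, 208012, 742900, 2674440, 9694845, 35357670, 129644790, 477638700, 1767263190, 6564120420, 24466267020, 91482563640, 343059613650
Sum = 4862 + 16796 + 58786 + 208012 + 742900 + 2674440 + 9694845 + 35357670 + 129644790 + 477638700 + 1767263190 + 6564120420 + 24466267020 + 91482563640 + 343059613650
= 467995869721

467995869721


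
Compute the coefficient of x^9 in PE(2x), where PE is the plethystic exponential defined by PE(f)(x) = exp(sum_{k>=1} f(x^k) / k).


With f(x) = 2x, the exponent is sum_{k>=1} 2 x^k / k = 2 * (-ln(1 - x)). Exponentiating:
PE(2x) = exp(-2 ln(1 - x)) = 1/(1 - x)^2.
By the negative binomial expansion, [x^n] 1/(1 - x)^2 = C(n + 1, 1).
For n = 9: C(10, 1) = 10.

10


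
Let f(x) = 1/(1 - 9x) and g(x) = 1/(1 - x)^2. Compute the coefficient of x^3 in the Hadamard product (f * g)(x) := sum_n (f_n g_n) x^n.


f has coefficients f_k = 9^k. For g = 1/(1 - x)^2 the coefficient is g_k = C(k + 1, 1) = k + 1. The Hadamard coefficient is (f * g)_k = 9^k * (k + 1).
For k = 3: 9^3 * 4 = 729 * 4 = 2916.

2916


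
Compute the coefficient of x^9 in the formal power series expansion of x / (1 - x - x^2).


Let f(x) = sum_{k>=0} a_k x^k. Multiplying f(x) * (1 - x - x^2) = x and matching coefficients gives a_0 = 0, a_1 = 1, and a_k = a_{k-1} + a_{k-2} for k >= 2. These are the Fibonacci numbers F_k.
Iterating from F_0 = 0, F_1 = 1:
F_0=0, F_1=1, F_2=1, F_3=2, F_4=3, F_5=5, F_6=8, F_7=13, F_8=21, F_9=34
F_9 = 34.

34


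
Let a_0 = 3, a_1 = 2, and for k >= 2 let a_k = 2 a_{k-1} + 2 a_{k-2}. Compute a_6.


Iterating the recurrence forward:
a_0 = 3
a_1 = 2
a_2 = 2*2 + 2*3 = 10
a_3 = 2*10 + 2*2 = 24
a_4 = 2*24 + 2*10 = 68
a_5 = 2*68 + 2*24 = 184
a_6 = 2*184 + 2*68 = 504
So a_6 = 504.

504


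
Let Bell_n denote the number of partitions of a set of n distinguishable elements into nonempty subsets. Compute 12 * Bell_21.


Bell_21 can be computed from the Bell triangle or from Dobinski's identity Bell_n = (1/e) * sum_{k>=0} k^n / k!.
Computing Bell_21 = 474869816156751.
Then 12 * 474869816156751 = 5698437793881012.

5698437793881012


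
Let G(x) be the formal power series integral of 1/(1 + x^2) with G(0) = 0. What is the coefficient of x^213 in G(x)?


1/(1 + x^2) = sum_{j>=0} (-1)^j x^(2j). Integrating termwise with G(0) = 0:
G(x) = sum_{j>=0} (-1)^j x^(2j+1) / (2j+1) = arctan(x).
Only odd powers are nonzero. For x^213 write 213 = 2*106 + 1, giving
(-1)^106 / 213 = 1/213 = 1/213.

1/213


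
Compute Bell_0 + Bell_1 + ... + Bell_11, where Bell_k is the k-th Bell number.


Recall Bell_k counts set partitions of a k-set (with Bell_0 = 1 by convention).
Bell_0 through Bell_11: 1, 1, 2, 5, 15, 52, 203, 877, 4140, 21147, 115975, 678570
Sum = 1 + 1 + 2 + 5 + 15 + 52 + 203 + 877 + 4140 + 21147 + 115975 + 678570 = 820988.

820988


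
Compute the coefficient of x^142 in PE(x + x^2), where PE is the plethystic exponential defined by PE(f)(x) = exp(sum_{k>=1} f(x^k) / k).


With f(x) = x + x^2, the exponent is sum_{k>=1} (x^k + x^(2k)) / k = -ln(1 - x) - ln(1 - x^2). Exponentiating:
PE(x + x^2) = 1 / ((1 - x)(1 - x^2)).
This is the generating function for partitions of n into parts of size 1 or 2. The number of 2's can be any j in 0..71, and the rest are 1's, so
[x^142] = floor(142/2) + 1 = 72.

72


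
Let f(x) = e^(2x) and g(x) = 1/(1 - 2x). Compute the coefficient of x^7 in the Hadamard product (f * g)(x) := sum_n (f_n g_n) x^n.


Expanding: f_k = 2^k/k! (from e^(2x)) and g_k = 2^k (from 1/(1 - 2x)). So the Hadamard coefficient (f * g)_k = 2^k 2^k / k! = (4)^k / k!.
For k = 7: 4^7/7! = 16384/5040 = 1024/315.

1024/315


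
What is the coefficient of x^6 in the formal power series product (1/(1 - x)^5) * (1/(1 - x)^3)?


Combine the factors: (1/(1 - x)^5) * (1/(1 - x)^3) = 1/(1 - x)^8.
Then use 1/(1 - x)^r = sum_{k>=0} C(k + r - 1, r - 1) x^k with r = 8 and k = 6:
C(13, 7) = 1716.

1716


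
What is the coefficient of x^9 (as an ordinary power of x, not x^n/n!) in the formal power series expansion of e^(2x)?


The exponential series is e^y = sum_{k>=0} y^k / k!. Substituting y = 2x gives
e^(2x) = sum_{k>=0} 2^k x^k / k!.
So the coefficient of x^n is a^n/n! with a = 2, n = 9:
2^9 / 9! = 512/362880 = 4/2835

4/2835


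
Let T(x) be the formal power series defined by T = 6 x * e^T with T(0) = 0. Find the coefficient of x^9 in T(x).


Apply the Lagrange inversion formula: if T = 6 x * phi(T) with phi(t) = e^t, then
[x^n] T = 6^n * (1/n) [t^(n-1)] phi(t)^n = 6^n * (1/n) [t^(n-1)] e^(n t) = 6^n * (1/n) * n^(n-1) / (n-1)! = 6^n * n^(n-1) / n!.
When c = 1 this is the Cayley count of rooted labeled trees on n vertices, divided by n!.
For n = 9: 6^9 * 9^8 / 9! = 10077696 * 43046721/362880 = 41841412812/35.

41841412812/35


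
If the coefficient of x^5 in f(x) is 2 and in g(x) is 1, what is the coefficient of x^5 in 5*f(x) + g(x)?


Scalar multiplication scales coefficients: 5 * 2 = 10.
Then add the g coefficient: 10 + 1
= 11

11


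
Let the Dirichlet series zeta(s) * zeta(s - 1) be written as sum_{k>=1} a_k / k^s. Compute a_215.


Convolution gives a_k = sum_{d | k} d * 1 = sum_{d | k} d = sigma(k), the sum of positive divisors of k.
For k = 215, the divisors are 1, 5, 43, 215, so
sigma(215) = 1 + 5 + 43 + 215 = 264.

264


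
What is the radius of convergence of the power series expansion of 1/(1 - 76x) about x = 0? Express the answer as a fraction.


Expanding 1/(1 - 76x) = sum_{k>=0} 76^k x^k, the series converges when |76x| < 1, i.e., |x| < 1/76.
So the radius of convergence is 1/76 = 1/76.

1/76


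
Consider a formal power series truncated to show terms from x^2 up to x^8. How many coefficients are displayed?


From x^2 to x^8 inclusive, the count is 8 - 2 + 1 = 7.

7


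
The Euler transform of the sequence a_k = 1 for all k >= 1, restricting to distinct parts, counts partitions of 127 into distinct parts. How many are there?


Partitions of 127 into distinct parts can be computed via generating function.
Product (1+x)(1+x^2)(1+x^3)...
The coefficient of x^127 = 3725410

3725410


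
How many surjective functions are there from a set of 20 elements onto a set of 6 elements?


By inclusion-exclusion on which target elements are missed, the number of surjections from an n-set onto a k-set is
surj(n, k) = sum_{j=0}^{k} (-1)^j C(k, j) (k - j)^n.
Equivalently surj(n, k) = k! * S(n, k), where S(n, k) is the Stirling number of the second kind.
For n = 20, k = 6:
S(20, 6) = 4306078895384, so
surj = 6! * 4306078895384 = 720 * 4306078895384 = 3100376804676480.

3100376804676480


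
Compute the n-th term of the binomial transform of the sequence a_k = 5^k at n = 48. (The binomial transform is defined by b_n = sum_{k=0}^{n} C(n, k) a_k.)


With a_k = 5^k, b_n = sum_{k=0}^{n} C(n, k) 5^k = (1 + 5)^n by the binomial theorem.
For n = 48: (1 + 5)^48 = 6^48 = 22452257707354557240087211123792674816.

22452257707354557240087211123792674816


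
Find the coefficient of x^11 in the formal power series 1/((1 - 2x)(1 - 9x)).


By partial fractions or Cauchy convolution:
The coefficient equals sum_{k=0}^{11} 2^k * 9^(11-k).
= 40347076055

40347076055


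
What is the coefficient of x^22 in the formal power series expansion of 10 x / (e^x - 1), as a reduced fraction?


The exponential generating function for Bernoulli numbers is
x / (e^x - 1) = sum_{k>=0} B_k x^k / k!.
So the coefficient of x^22 in 10 x / (e^x - 1) is 10 B_22 / 22!.
Computing: B_22 = 854513/138, 22! = 1124000727777607680000, giving
10 * 854513/138 / 1124000727777607680000 = 77683/1410110003939180544000.

77683/1410110003939180544000


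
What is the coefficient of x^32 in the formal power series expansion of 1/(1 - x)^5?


The negative binomial / multiset identity is
1/(1 - x)^r = sum_{k>=0} C(k + r - 1, r - 1) x^k.
Here r = 5 and k = 32, so the coefficient is
C(32 + 4, 4) = C(36, 4)
= 58905

58905


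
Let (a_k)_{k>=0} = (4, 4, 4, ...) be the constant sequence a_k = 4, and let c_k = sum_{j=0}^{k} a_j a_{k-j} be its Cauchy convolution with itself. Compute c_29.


Since a_j = 4 for all j >= 0, the convolution sum becomes
c_k = sum_{j=0}^{k} 4 * 4 = 16 * (k + 1).
Equivalently, the generating function of (a_k) is 4/(1 - x) and its square is 16/(1 - x)^2 = sum_{k>=0} 16(k + 1) x^k.
For k = 29: 16 * 30 = 480.

480


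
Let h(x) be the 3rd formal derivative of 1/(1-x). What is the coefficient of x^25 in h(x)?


Differentiating 3 times: d^3/dx^3 [1/(1-x)] = 3!/(1-x)^4.
The expansion 1/(1-x)^4 = sum_{k>=0} C(k+3, 3) x^k, so the coefficient of x^n in 3!/(1-x)^4 is 3! * C(n+3, 3).
For n = 25: 6 * C(28, 3) = 6 * 3276 = 19656

19656


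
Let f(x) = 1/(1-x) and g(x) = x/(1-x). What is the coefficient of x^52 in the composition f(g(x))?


First simplify the composition: f(g(x)) = 1/(1 - x/(1-x)) = (1-x)/((1-x) - x) = (1-x)/(1-2x).
Now extract the coefficient. Write (1-x)/(1-2x) = 1/(1-2x) - x/(1-2x).
The coefficient of x^n in 1/(1-2x) is 2^n, and in x/(1-2x) is 2^(n-1) (for n >= 1).
So the coefficient of x^52 is 2^52 - 2^51 = 4503599627370496 - 2251799813685248 = 2251799813685248.

2251799813685248
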